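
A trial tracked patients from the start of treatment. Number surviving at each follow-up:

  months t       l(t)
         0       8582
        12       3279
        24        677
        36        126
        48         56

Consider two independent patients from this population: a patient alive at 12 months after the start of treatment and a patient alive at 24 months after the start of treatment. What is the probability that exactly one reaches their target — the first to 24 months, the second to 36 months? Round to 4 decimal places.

p₁ = l(24)/l(12) = 677/3279 = 0.206465; p₂ = l(36)/l(24) = 126/677 = 0.186115.
P(exactly one) = p₁(1−p₂) + (1−p₁)p₂ = 0.168039 + 0.147689 = 0.315728.

0.3157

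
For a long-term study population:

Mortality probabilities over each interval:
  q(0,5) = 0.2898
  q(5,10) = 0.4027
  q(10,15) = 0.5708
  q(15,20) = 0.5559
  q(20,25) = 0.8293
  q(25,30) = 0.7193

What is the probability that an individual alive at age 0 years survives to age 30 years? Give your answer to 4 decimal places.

0.0039

Survival from 0 to 30 is the product of surviving each interval: (1 − 0.2898) × (1 − 0.4027) × (1 − 0.5708) × (1 − 0.5559) × (1 − 0.8293) × (1 − 0.7193).
= 0.7102 × 0.5973 × 0.4292 × 0.4441 × 0.1707 × 0.2807 = 0.003874.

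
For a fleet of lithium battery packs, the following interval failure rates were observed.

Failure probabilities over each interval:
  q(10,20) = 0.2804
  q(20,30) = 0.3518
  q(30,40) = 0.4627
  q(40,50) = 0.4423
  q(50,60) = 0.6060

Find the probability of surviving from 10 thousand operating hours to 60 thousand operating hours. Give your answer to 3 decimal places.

The overall survival probability is (1 − 0.2804) × (1 − 0.3518) × (1 − 0.4627) × (1 − 0.4423) × (1 − 0.6060).
= 0.7196 × 0.6482 × 0.5373 × 0.5577 × 0.3940 = 0.055070.

0.055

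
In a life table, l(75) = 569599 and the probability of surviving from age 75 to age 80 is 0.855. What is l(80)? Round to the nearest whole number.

l(80) = l(75) × p = 569599 × 0.855 = 487007.

487007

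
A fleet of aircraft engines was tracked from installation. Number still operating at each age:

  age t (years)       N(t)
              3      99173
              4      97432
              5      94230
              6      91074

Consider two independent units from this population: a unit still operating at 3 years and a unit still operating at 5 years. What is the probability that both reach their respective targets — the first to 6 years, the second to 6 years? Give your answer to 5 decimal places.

p₁ = N(6)/N(3) = 91074/99173 = 0.918335; p₂ = N(6)/N(5) = 91074/94230 = 0.966507.
P(both) = p₁ × p₂ = 0.918335 × 0.966507 = 0.887577.

0.88758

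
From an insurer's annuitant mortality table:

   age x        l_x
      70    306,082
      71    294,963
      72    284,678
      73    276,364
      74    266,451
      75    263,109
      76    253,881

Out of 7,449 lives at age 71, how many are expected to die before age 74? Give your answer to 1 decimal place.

The relevant probability is 1 − 266,451/294,963 = 0.096663.
Expected number = 7,449 × 0.096663 = 720.0.

720.0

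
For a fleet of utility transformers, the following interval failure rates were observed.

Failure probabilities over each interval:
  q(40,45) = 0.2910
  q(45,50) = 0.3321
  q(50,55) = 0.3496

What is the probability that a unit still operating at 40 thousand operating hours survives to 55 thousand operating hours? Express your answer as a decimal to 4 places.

P(survive 40→55) = (1 − 0.2910) × (1 − 0.3321) × (1 − 0.3496).
= 0.7090 × 0.6679 × 0.6504 = 0.307991.

0.3080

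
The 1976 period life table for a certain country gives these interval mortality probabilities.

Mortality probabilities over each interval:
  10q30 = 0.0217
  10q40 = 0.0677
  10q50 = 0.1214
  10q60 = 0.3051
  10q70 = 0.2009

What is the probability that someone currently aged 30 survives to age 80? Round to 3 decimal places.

50p30 = (1 − 0.0217) × (1 − 0.0677) × (1 − 0.1214) × (1 − 0.3051) × (1 − 0.2009).
= 0.9783 × 0.9323 × 0.8786 × 0.6949 × 0.7991 = 0.444982.

0.445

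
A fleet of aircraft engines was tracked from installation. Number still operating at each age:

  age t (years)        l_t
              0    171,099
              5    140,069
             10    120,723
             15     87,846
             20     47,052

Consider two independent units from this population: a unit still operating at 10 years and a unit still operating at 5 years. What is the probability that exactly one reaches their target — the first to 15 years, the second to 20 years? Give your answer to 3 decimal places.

0.575

p₁ = l_15/l_10 = 87,846/120,723 = 0.727666; p₂ = l_20/l_5 = 47,052/140,069 = 0.335920.
P(exactly one) = p₁(1−p₂) + (1−p₁)p₂ = 0.483228 + 0.091482 = 0.574711.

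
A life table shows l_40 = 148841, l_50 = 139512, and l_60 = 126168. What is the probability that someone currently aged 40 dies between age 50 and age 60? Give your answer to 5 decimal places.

0.08965

This is the probability of reaching 50 but not 60, conditional on being alive at 40: (l_50 − l_60) / l_40.
= (139512 − 126168) / 148841 = 13344 / 148841 = 0.089653.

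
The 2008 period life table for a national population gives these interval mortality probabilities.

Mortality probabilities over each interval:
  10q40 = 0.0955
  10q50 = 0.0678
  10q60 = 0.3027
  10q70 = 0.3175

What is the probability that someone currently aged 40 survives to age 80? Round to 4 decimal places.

40p40 = (1 − 0.0955) × (1 − 0.0678) × (1 − 0.3027) × (1 − 0.3175).
= 0.9045 × 0.9322 × 0.6973 × 0.6825 = 0.401273.

0.4013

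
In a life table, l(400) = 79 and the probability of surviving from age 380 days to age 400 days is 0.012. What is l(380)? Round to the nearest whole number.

l(380) = l(400) / p = 79 / 0.012 = 6583.

6583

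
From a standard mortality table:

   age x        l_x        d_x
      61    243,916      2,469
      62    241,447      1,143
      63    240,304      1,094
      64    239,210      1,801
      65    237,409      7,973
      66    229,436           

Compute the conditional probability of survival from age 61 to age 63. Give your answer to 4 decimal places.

We want 2p61 = l_63/l_61.
The conditional survival probability is l_63/l_61 = 240,304/243,916 = 0.985192.

0.9852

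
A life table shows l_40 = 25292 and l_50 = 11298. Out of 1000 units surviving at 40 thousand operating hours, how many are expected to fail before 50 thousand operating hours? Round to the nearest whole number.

The relevant probability is 1 − 11298/25292 = 0.553297.
Expected number = 1000 × 0.553297 = 553.

553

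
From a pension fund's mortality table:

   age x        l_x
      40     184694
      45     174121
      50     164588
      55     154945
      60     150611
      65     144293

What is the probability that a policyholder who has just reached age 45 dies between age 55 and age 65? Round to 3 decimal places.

We want 10|10q45 = (l_55 − l_65)/l_45.
This is the probability of reaching 55 but not 65, conditional on being alive at 45: (l_55 − l_65) / l_45.
= (154945 − 144293) / 174121 = 10652 / 174121 = 0.061176.

0.061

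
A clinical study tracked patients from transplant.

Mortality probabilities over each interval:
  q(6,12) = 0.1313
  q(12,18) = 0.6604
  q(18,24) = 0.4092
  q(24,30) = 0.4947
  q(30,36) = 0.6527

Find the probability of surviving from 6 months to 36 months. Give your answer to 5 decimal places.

Survival from 6 to 36 is the product of surviving each interval: (1 − 0.1313) × (1 − 0.6604) × (1 − 0.4092) × (1 − 0.4947) × (1 − 0.6527).
= 0.8687 × 0.3396 × 0.5908 × 0.5053 × 0.3473 = 0.030587.

0.03059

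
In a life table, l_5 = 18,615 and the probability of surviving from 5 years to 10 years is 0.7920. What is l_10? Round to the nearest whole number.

14743

l_10 = l_5 × p = 18,615 × 0.7920 = 14743.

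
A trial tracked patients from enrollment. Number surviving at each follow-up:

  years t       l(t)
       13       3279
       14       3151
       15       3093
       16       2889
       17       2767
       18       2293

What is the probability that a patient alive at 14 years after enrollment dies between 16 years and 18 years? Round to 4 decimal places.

0.1891

This is the probability of reaching 16 but not 18, conditional on being alive at 14: (l(16) − l(18)) / l(14).
= (2889 − 2293) / 3151 = 596 / 3151 = 0.189146.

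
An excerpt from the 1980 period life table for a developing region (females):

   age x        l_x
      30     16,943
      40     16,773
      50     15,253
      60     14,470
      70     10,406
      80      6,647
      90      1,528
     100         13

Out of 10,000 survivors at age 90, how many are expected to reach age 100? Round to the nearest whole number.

85

The relevant probability is 13/1,528 = 0.008508.
Expected number = 10,000 × 0.008508 = 85.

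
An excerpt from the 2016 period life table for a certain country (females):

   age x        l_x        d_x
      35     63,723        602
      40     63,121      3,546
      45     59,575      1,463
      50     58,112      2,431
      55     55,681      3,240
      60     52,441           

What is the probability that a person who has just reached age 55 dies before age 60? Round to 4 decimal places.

P(die before 60 | alive at 55) = 1 − l_60/l_55 = 1 − 52,441/55,681 = (3,240)/55,681 = 0.058189.

0.0582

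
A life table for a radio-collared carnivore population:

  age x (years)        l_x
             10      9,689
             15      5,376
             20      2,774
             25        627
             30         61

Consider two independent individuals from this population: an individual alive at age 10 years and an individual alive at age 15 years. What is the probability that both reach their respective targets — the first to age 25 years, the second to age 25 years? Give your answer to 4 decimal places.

0.0075

p₁ = l_25/l_10 = 627/9,689 = 0.064713; p₂ = l_25/l_15 = 627/5,376 = 0.116629.
P(both) = p₁ × p₂ = 0.064713 × 0.116629 = 0.007547.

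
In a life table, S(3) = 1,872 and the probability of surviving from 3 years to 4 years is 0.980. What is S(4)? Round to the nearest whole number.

1835

S(4) = S(3) × p = 1,872 × 0.980 = 1835.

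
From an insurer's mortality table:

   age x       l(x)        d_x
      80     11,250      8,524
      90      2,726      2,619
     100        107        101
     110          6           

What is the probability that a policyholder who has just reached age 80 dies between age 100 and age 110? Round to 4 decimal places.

This is the probability of reaching 100 but not 110, conditional on being alive at 80: (l(100) − l(110)) / l(80).
= (107 − 6) / 11,250 = 101 / 11,250 = 0.008978.

0.0090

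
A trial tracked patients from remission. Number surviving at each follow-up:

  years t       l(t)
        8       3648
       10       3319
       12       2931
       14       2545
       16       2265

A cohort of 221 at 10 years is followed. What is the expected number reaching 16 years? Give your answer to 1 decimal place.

The relevant probability is 2265/3319 = 0.682434.
Expected number = 221 × 0.682434 = 150.8.

150.8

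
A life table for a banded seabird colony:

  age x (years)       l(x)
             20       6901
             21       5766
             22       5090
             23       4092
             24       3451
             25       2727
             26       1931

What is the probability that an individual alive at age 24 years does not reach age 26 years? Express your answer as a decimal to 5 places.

P(die before 26 | alive at 24) = 1 − l(26)/l(24) = 1 − 1931/3451 = (1520)/3451 = 0.440452.

0.44045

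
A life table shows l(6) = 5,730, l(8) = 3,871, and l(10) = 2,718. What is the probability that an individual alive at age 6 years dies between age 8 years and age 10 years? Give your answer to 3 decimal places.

0.201

This is the probability of reaching 8 but not 10, conditional on being alive at 6: (l(8) − l(10)) / l(6).
= (3,871 − 2,718) / 5,730 = 1,153 / 5,730 = 0.201222.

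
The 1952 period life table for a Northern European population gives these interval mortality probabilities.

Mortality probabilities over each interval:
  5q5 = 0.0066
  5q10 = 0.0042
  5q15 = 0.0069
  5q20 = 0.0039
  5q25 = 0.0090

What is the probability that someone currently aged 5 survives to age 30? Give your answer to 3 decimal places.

25p5 = (1 − 0.0066) × (1 − 0.0042) × (1 − 0.0069) × (1 − 0.0039) × (1 − 0.0090).
= 0.9934 × 0.9958 × 0.9931 × 0.9961 × 0.9910 = 0.969764.

0.970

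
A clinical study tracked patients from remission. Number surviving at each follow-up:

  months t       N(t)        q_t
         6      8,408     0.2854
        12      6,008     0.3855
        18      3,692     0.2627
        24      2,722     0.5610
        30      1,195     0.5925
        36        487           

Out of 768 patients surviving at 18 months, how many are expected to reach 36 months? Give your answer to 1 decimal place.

101.3

The relevant probability is 487/3,692 = 0.131907.
Expected number = 768 × 0.131907 = 101.3.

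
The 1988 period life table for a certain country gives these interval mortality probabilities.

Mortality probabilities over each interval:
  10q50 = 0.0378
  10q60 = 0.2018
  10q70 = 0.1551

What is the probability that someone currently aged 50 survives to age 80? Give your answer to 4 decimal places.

Survival from 50 to 80 is the product of surviving each interval: (1 − 0.0378) × (1 − 0.2018) × (1 − 0.1551).
= 0.9622 × 0.7982 × 0.8449 = 0.648907.

0.6489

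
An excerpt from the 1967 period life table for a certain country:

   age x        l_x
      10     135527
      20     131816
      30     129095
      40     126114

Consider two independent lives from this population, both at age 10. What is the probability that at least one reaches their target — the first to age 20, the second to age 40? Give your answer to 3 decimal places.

p₁ = l_20/l_10 = 131816/135527 = 0.972618; p₂ = l_40/l_10 = 126114/135527 = 0.930545.
P(at least one) = 1 − (1−p₁)(1−p₂) = 1 − 0.027382 × 0.069455 = 0.998098.

0.998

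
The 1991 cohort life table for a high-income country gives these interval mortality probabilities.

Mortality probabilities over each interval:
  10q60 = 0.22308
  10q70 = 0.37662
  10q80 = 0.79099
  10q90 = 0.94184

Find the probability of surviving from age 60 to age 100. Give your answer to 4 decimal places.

0.0059

Survival from 60 to 100 is the product of surviving each interval: (1 − 0.22308) × (1 − 0.37662) × (1 − 0.79099) × (1 − 0.94184).
= 0.77692 × 0.62338 × 0.20901 × 0.05816 = 0.005887.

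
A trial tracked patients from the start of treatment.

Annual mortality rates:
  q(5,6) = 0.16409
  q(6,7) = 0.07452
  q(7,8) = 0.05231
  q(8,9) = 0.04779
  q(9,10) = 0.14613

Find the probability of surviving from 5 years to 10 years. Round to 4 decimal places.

0.5961

Survival from 5 to 10 is the product of surviving each interval: (1 − 0.16409) × (1 − 0.07452) × (1 − 0.05231) × (1 − 0.04779) × (1 − 0.14613).
= 0.83591 × 0.92548 × 0.94769 × 0.95221 × 0.85387 = 0.596098.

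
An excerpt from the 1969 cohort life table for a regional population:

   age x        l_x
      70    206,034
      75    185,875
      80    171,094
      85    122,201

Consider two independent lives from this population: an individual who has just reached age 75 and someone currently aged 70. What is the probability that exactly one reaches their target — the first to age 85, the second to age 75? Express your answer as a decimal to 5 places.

0.37337

p₁ = l_85/l_75 = 122,201/185,875 = 0.657436; p₂ = l_75/l_70 = 185,875/206,034 = 0.902157.
P(exactly one) = p₁(1−p₂) + (1−p₁)p₂ = 0.064326 + 0.309047 = 0.373372.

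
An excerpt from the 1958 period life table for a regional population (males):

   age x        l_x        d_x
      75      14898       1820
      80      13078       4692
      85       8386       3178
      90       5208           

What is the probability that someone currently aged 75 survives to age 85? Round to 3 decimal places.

The conditional survival probability is l_85/l_75 = 8386/14898 = 0.562894.

0.563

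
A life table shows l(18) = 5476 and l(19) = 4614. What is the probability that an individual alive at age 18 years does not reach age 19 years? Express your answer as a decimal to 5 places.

0.15741

P(die before 19 | alive at 18) = 1 − l(19)/l(18) = 1 − 4614/5476 = (862)/5476 = 0.157414.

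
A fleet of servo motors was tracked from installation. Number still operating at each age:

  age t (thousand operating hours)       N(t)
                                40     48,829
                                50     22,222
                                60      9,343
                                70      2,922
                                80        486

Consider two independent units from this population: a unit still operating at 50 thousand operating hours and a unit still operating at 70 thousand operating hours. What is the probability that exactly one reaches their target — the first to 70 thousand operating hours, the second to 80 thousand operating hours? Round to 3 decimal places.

p₁ = N(70)/N(50) = 2,922/22,222 = 0.131491; p₂ = N(80)/N(70) = 486/2,922 = 0.166324.
P(exactly one) = p₁(1−p₂) + (1−p₁)p₂ = 0.109621 + 0.144454 = 0.254075.

0.254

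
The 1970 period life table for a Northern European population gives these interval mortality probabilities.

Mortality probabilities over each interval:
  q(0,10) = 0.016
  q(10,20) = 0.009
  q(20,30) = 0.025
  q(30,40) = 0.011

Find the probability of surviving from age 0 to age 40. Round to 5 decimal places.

Survival from 0 to 40 is the product of surviving each interval: (1 − 0.016) × (1 − 0.009) × (1 − 0.025) × (1 − 0.011).
= 0.984 × 0.991 × 0.975 × 0.989 = 0.940307.

0.94031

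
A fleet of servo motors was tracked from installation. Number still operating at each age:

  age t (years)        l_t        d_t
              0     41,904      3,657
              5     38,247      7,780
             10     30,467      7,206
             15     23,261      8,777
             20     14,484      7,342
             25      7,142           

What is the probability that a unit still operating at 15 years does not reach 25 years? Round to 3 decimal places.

P(fail before 25 | operational at 15) = 1 − l_25/l_15 = 1 − 7,142/23,261 = (16,119)/23,261 = 0.692962.

0.693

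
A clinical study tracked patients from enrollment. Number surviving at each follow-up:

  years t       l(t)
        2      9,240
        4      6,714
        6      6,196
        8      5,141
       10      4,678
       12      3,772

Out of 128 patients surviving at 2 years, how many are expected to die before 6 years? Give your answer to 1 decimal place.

42.2

The relevant probability is 1 − 6,196/9,240 = 0.329437.
Expected number = 128 × 0.329437 = 42.2.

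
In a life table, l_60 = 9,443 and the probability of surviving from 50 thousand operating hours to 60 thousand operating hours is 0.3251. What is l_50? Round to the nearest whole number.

l_50 = l_60 / p = 9,443 / 0.3251 = 29046.

29046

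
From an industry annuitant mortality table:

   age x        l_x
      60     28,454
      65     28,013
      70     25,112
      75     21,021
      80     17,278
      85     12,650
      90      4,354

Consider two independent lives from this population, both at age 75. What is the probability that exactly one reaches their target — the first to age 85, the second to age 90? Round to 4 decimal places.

p₁ = l_85/l_75 = 12,650/21,021 = 0.601779; p₂ = l_90/l_75 = 4,354/21,021 = 0.207126.
P(exactly one) = p₁(1−p₂) + (1−p₁)p₂ = 0.477135 + 0.082482 = 0.559617.

0.5596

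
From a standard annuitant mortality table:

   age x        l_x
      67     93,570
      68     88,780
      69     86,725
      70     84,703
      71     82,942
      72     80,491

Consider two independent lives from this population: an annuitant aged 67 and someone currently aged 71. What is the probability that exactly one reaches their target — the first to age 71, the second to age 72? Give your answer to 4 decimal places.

0.1364

p₁ = l_71/l_67 = 82,942/93,570 = 0.886417; p₂ = l_72/l_71 = 80,491/82,942 = 0.970449.
P(exactly one) = p₁(1−p₂) + (1−p₁)p₂ = 0.026195 + 0.110227 = 0.136421.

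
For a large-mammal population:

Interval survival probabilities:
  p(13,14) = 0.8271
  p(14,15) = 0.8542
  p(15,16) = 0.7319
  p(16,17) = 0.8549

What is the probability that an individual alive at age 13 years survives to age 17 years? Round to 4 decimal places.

0.4421

Survival from 13 to 17 is the product of surviving each interval: 0.8271 × 0.8542 × 0.7319 × 0.8549.
= 0.442063.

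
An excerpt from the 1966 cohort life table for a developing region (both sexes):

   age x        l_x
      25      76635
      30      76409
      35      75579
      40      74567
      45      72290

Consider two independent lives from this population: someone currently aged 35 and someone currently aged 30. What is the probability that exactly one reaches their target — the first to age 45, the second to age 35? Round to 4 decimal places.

p₁ = l_45/l_35 = 72290/75579 = 0.956483; p₂ = l_35/l_30 = 75579/76409 = 0.989137.
P(exactly one) = p₁(1−p₂) + (1−p₁)p₂ = 0.010390 + 0.043044 = 0.053435.

0.0534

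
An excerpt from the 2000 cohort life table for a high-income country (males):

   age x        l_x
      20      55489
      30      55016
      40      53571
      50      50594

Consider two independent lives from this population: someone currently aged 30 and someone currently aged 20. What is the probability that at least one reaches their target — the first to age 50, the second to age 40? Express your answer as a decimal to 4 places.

0.9972

p₁ = l_50/l_30 = 50594/55016 = 0.919623; p₂ = l_40/l_20 = 53571/55489 = 0.965435.
P(at least one) = 1 − (1−p₁)(1−p₂) = 1 − 0.080377 × 0.034565 = 0.997222.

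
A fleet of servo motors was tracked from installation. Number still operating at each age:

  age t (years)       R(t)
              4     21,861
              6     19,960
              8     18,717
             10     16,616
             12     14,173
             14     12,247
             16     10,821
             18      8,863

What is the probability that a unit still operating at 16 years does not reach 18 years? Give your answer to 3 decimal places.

P(fail before 18 | operational at 16) = 1 − R(18)/R(16) = 1 − 8,863/10,821 = (1,958)/10,821 = 0.180944.

0.181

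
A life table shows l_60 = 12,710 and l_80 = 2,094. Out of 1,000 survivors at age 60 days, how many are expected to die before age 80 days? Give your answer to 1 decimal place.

The relevant probability is 1 − 2,094/12,710 = 0.835248.
Expected number = 1,000 × 0.835248 = 835.2.

835.2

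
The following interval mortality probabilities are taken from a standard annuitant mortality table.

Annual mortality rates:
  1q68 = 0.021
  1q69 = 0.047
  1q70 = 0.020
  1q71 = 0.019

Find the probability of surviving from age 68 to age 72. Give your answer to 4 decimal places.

Survival from 68 to 72 is the product of surviving each interval: (1 − 0.021) × (1 − 0.047) × (1 − 0.020) × (1 − 0.019).
= 0.979 × 0.953 × 0.980 × 0.981 = 0.896955.

0.8970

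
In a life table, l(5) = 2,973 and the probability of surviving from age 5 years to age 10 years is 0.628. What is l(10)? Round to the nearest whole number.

1867

l(10) = l(5) × p = 2,973 × 0.628 = 1867.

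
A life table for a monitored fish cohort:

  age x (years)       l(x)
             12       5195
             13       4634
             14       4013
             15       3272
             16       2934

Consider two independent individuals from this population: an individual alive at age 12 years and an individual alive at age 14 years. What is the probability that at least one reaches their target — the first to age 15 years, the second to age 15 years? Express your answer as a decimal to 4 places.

p₁ = l(15)/l(12) = 3272/5195 = 0.629836; p₂ = l(15)/l(14) = 3272/4013 = 0.815350.
P(at least one) = 1 − (1−p₁)(1−p₂) = 1 − 0.370164 × 0.184650 = 0.931649.

0.9316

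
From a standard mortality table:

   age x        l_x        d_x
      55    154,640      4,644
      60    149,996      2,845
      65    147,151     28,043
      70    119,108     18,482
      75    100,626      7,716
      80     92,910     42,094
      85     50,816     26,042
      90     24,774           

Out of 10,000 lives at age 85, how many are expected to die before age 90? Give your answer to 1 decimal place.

The relevant probability is 1 − 24,774/50,816 = 0.512476.
Expected number = 10,000 × 0.512476 = 5124.8.

5124.8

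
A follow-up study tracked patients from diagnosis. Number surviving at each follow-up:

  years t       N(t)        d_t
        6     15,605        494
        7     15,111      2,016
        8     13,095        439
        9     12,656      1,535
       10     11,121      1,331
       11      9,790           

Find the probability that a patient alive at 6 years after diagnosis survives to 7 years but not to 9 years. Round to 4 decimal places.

0.1573

This is the probability of reaching 7 but not 9, conditional on being alive at 6: (N(7) − N(9)) / N(6).
= (15,111 − 12,656) / 15,605 = 2,455 / 15,605 = 0.157321.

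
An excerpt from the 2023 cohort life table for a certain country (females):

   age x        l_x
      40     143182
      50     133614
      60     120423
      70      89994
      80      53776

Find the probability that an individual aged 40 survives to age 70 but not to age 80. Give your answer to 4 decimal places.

0.2530

We want 30|10q40 = (l_70 − l_80)/l_40.
This is the probability of reaching 70 but not 80, conditional on being alive at 40: (l_70 − l_80) / l_40.
= (89994 − 53776) / 143182 = 36218 / 143182 = 0.252951.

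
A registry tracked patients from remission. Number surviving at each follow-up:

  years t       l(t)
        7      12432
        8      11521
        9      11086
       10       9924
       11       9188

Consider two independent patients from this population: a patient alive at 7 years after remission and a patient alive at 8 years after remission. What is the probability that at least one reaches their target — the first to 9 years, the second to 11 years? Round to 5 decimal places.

p₁ = l(9)/l(7) = 11086/12432 = 0.891731; p₂ = l(11)/l(8) = 9188/11521 = 0.797500.
P(at least one) = 1 − (1−p₁)(1−p₂) = 1 − 0.108269 × 0.202500 = 0.978076.

0.97808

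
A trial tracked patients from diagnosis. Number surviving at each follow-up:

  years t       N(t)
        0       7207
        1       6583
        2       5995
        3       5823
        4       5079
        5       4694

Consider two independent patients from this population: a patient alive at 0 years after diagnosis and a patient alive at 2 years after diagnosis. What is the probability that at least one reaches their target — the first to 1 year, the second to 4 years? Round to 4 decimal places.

p₁ = N(1)/N(0) = 6583/7207 = 0.913418; p₂ = N(4)/N(2) = 5079/5995 = 0.847206.
P(at least one) = 1 − (1−p₁)(1−p₂) = 1 − 0.086582 × 0.152794 = 0.986771.

0.9868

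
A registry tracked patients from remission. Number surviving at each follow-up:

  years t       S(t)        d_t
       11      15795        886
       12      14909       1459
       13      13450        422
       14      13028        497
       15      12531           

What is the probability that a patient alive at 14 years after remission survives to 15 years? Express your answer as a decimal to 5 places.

The conditional survival probability is S(15)/S(14) = 12531/13028 = 0.961851.

0.96185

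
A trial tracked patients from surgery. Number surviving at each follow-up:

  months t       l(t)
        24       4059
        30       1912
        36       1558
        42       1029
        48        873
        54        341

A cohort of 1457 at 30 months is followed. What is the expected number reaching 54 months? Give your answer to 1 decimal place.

259.9

The relevant probability is 341/1912 = 0.178347.
Expected number = 1457 × 0.178347 = 259.9.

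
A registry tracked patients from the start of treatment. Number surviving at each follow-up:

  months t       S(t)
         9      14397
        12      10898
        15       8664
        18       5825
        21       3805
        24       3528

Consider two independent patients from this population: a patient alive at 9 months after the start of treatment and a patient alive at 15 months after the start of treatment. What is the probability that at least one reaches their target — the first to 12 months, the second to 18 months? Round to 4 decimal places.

p₁ = S(12)/S(9) = 10898/14397 = 0.756963; p₂ = S(18)/S(15) = 5825/8664 = 0.672322.
P(at least one) = 1 − (1−p₁)(1−p₂) = 1 − 0.243037 × 0.327678 = 0.920362.

0.9204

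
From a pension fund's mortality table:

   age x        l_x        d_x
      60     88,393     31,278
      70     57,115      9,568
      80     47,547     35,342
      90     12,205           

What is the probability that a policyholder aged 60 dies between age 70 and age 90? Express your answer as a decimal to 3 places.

0.508

We want 10|20q60 = (l_70 − l_90)/l_60.
This is the probability of reaching 70 but not 90, conditional on being alive at 60: (l_70 − l_90) / l_60.
= (57,115 − 12,205) / 88,393 = 44,910 / 88,393 = 0.508072.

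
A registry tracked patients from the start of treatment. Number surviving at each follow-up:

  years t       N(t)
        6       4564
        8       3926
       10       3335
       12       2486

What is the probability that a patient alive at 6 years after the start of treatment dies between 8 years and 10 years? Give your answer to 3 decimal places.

This is the probability of reaching 8 but not 10, conditional on being alive at 6: (N(8) − N(10)) / N(6).
= (3926 − 3335) / 4564 = 591 / 4564 = 0.129492.

0.129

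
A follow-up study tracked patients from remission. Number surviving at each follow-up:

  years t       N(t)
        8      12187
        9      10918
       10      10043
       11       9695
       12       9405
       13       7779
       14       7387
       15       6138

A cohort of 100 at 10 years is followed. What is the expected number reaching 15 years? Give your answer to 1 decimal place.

61.1

The relevant probability is 6138/10043 = 0.611172.
Expected number = 100 × 0.611172 = 61.1.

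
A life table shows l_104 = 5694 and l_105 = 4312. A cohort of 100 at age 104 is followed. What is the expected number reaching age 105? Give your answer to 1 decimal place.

75.7

The relevant probability is 4312/5694 = 0.757288.
Expected number = 100 × 0.757288 = 75.7.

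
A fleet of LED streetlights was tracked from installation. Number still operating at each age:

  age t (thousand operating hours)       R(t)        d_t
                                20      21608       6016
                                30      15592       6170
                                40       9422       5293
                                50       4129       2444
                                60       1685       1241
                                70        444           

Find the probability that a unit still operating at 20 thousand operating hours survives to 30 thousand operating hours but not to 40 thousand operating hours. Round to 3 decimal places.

0.286

This is the probability of reaching 30 but not 40, conditional on being operational at 20: (R(30) − R(40)) / R(20).
= (15592 − 9422) / 21608 = 6170 / 21608 = 0.285542.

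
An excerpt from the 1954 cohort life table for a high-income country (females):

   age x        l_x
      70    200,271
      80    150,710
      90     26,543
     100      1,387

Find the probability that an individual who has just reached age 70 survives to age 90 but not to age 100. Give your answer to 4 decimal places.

0.1256

We want 20|10q70 = (l_90 − l_100)/l_70.
This is the probability of reaching 90 but not 100, conditional on being alive at 70: (l_90 − l_100) / l_70.
= (26,543 − 1,387) / 200,271 = 25,156 / 200,271 = 0.125610.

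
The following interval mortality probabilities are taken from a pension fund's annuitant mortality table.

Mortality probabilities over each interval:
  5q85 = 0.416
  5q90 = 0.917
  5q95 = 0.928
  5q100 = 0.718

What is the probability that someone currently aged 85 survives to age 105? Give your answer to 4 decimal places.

Chaining the interval survival probabilities: (1 − 0.416) × (1 − 0.917) × (1 − 0.928) × (1 − 0.718).
= 0.584 × 0.083 × 0.072 × 0.282 = 0.000984.

0.0010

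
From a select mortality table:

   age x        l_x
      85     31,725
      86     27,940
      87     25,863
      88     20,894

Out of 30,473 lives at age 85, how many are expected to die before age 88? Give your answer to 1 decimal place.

10403.6

The relevant probability is 1 − 20,894/31,725 = 0.341403.
Expected number = 30,473 × 0.341403 = 10403.6.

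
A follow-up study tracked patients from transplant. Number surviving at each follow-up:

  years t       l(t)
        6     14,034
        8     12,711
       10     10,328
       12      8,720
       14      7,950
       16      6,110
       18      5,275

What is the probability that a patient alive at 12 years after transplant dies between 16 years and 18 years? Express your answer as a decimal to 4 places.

0.0958

This is the probability of reaching 16 but not 18, conditional on being alive at 12: (l(16) − l(18)) / l(12).
= (6,110 − 5,275) / 8,720 = 835 / 8,720 = 0.095757.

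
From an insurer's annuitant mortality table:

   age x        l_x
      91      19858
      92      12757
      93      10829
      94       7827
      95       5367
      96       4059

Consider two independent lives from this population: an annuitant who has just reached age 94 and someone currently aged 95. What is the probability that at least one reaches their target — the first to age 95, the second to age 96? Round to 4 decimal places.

p₁ = l_95/l_94 = 5367/7827 = 0.685703; p₂ = l_96/l_95 = 4059/5367 = 0.756288.
P(at least one) = 1 − (1−p₁)(1−p₂) = 1 − 0.314297 × 0.243712 = 0.923402.

0.9234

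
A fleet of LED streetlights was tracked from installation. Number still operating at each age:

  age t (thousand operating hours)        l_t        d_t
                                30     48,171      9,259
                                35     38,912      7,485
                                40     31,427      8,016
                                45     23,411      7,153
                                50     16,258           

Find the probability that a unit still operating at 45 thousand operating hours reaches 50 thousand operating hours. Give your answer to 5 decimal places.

0.69446

The conditional survival probability is l_50/l_45 = 16,258/23,411 = 0.694460.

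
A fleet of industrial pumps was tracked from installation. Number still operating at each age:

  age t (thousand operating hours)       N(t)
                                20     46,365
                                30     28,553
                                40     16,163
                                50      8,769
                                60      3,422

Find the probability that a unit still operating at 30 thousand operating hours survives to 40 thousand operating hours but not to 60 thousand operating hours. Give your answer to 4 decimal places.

0.4462

This is the probability of reaching 40 but not 60, conditional on being operational at 30: (N(40) − N(60)) / N(30).
= (16,163 − 3,422) / 28,553 = 12,741 / 28,553 = 0.446223.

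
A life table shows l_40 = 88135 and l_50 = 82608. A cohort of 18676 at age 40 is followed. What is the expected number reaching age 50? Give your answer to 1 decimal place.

17504.8

The relevant probability is 82608/88135 = 0.937289.
Expected number = 18676 × 0.937289 = 17504.8.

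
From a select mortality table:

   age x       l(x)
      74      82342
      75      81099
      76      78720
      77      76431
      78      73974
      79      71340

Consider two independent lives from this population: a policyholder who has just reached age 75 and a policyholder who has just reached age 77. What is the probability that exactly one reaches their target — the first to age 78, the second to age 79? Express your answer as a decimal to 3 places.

0.143

p₁ = l(78)/l(75) = 73974/81099 = 0.912144; p₂ = l(79)/l(77) = 71340/76431 = 0.933391.
P(exactly one) = p₁(1−p₂) + (1−p₁)p₂ = 0.060757 + 0.082004 = 0.142761.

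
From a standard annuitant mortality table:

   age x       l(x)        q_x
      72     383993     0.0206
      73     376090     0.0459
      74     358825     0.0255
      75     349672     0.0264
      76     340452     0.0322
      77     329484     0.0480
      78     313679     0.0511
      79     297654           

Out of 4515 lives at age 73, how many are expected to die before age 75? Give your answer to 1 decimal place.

The relevant probability is 1 − 349672/376090 = 0.070244.
Expected number = 4515 × 0.070244 = 317.2.

317.2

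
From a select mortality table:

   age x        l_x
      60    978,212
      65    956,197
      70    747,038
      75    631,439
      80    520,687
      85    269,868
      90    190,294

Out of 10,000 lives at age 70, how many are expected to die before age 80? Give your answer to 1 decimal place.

3030.0

The relevant probability is 1 − 520,687/747,038 = 0.302998.
Expected number = 10,000 × 0.302998 = 3030.0.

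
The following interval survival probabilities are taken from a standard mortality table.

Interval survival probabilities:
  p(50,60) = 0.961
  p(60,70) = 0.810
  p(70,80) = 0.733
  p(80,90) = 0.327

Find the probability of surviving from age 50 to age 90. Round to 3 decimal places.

0.187

Survival from 50 to 90 is the product of surviving each interval: 0.961 × 0.810 × 0.733 × 0.327.
= 0.186578.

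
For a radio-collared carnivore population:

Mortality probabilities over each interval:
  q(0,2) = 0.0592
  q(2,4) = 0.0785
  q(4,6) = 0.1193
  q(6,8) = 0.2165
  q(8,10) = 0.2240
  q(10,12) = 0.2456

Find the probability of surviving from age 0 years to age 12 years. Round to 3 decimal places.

Chaining the interval survival probabilities: (1 − 0.0592) × (1 − 0.0785) × (1 − 0.1193) × (1 − 0.2165) × (1 − 0.2240) × (1 − 0.2456).
= 0.9408 × 0.9215 × 0.8807 × 0.7835 × 0.7760 × 0.7544 = 0.350206.

0.350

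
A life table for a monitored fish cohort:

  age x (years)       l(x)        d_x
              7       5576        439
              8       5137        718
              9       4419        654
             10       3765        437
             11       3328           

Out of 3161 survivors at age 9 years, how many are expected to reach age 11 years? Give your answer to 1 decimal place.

2380.6

The relevant probability is 3328/4419 = 0.753112.
Expected number = 3161 × 0.753112 = 2380.6.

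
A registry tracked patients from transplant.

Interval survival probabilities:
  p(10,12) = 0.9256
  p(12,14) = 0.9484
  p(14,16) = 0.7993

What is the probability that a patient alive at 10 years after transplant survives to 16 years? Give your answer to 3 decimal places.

The overall survival probability is 0.9256 × 0.9484 × 0.7993.
= 0.701657.

0.702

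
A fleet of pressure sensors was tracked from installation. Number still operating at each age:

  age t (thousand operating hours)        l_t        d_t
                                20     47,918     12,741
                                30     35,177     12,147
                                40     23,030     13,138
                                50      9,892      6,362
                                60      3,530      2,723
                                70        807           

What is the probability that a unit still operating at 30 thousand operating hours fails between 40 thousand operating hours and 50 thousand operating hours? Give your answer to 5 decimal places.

This is the probability of reaching 40 but not 50, conditional on being operational at 30: (l_40 − l_50) / l_30.
= (23,030 − 9,892) / 35,177 = 13,138 / 35,177 = 0.373483.

0.37348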